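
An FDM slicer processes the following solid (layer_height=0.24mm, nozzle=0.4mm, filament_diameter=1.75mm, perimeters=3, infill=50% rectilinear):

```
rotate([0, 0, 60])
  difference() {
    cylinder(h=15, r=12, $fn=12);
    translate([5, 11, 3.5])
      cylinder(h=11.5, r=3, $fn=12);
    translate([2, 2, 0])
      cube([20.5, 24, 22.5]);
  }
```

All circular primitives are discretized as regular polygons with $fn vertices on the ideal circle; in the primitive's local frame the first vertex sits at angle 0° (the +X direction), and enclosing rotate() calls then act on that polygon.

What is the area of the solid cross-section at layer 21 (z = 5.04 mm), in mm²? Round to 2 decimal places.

366.93 mm²

At z = 5.04 mm: the cylinder: section is a regular 12-gon, circumradius r=12 (area = (12/2)·12.000²·sin(360°/12) = 432.00 mm²); the r=3 cylinder at (5, 11) contributes a regular 12-gon of circumradius 3 (area = (12/2)·3.000²·sin(360°/12) = 27.00 mm²); the cube at (2, 2) (footprint 20.5×24) is included at this height (area 492.00 mm²); Taking the first minus the rest: starting from the r=12 cylinder (432.00 mm²), the r=3 cylinder at (5, 11) partially overlaps it — only the 10.76 mm² overlap (of its 27.00 mm²) is removed, clipping the outline; the 20.5×24 cube at (2, 2) partially overlaps it — only the 54.31 mm² overlap (of its 492.00 mm²) is removed, clipping the outline — area = 366.93 mm²; (whole slice rotated 60° about Z — lengths, areas and connectivity unchanged). Overall, the cross-section is a single solid region. Net area = 366.93 mm².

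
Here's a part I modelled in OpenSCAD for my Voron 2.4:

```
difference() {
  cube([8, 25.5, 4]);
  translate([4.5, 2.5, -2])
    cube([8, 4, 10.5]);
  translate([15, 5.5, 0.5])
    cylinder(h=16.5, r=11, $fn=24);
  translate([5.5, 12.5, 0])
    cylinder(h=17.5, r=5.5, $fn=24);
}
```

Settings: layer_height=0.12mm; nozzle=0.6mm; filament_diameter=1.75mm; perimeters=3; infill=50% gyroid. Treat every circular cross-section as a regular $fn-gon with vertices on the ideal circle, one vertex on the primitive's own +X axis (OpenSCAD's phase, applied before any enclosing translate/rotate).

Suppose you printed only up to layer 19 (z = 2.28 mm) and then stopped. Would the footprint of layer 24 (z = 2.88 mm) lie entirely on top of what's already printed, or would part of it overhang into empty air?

entirely on top

Compare the two slices. At z = 2.28: the 8×25.5 cube contributes its full rectangle (area 204.00 mm²); the 8×4 cube at (4.5, 2.5) contributes its full rectangle (area 32.00 mm²); the r=11 cylinder at (15, 5.5) contributes a regular 24-gon of circumradius 11 (area = (24/2)·11.000²·sin(360°/24) = 375.81 mm²); the r=5.5 cylinder at (5.5, 12.5) contributes a regular 24-gon of circumradius 5.5 (area = (24/2)·5.500²·sin(360°/24) = 93.95 mm²); Subtracting the remaining from the first: starting from the 8×25.5 cube (204.00 mm²), the 8×4 cube at (4.5, 2.5) partially overlaps it — only the 14.00 mm² overlap (of its 32.00 mm²) is removed, clipping the outline; the r=11 cylinder at (15, 5.5) partially overlaps it — only the 28.03 mm² overlap (of its 375.81 mm²) is removed, clipping the outline; the r=5.5 cylinder at (5.5, 12.5) partially overlaps it — only the 56.85 mm² overlap (of its 93.95 mm²) is removed, clipping the outline — area = 105.12 mm². At z = 2.88: the 8×25.5 cube contributes its full rectangle (area 204.00 mm²); the cube at (4.5, 2.5) is present — its section is the full 8×4 rectangle (area 32.00 mm²); the r=11 cylinder at (15, 5.5) contributes a regular 24-gon of circumradius 11 (area = (24/2)·11.000²·sin(360°/24) = 375.81 mm²); the cylinder at (5.5, 12.5): section is a regular 24-gon, circumradius r=5.5 (area = (24/2)·5.500²·sin(360°/24) = 93.95 mm²); After the difference (first − rest): starting from the 8×25.5 cube (204.00 mm²), the 8×4 cube at (4.5, 2.5) partially overlaps it — only the 14.00 mm² overlap (of its 32.00 mm²) is removed, clipping the outline; the r=11 cylinder at (15, 5.5) partially overlaps it — only the 28.03 mm² overlap (of its 375.81 mm²) is removed, clipping the outline; the r=5.5 cylinder at (5.5, 12.5) partially overlaps it — only the 56.85 mm² overlap (of its 93.95 mm²) is removed, clipping the outline — area = 105.12 mm². Checking containment: the cross-section at z = 2.88 is a subset of the cross-section at z = 2.28.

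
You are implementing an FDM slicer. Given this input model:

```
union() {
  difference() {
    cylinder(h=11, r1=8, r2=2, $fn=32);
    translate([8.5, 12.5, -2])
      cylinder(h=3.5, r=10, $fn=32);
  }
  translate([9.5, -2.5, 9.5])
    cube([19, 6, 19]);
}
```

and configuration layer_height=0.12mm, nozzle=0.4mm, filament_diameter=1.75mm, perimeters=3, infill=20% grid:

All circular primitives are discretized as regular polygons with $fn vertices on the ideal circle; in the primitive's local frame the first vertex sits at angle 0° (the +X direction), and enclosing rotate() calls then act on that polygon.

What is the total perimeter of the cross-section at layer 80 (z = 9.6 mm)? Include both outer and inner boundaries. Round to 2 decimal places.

At z = 9.6 mm: the cone contributes a regular 32-gon of circumradius 2.764 (interpolated between r1=8 and r2=2 at t=0.873) (perimeter = 2·32·2.764·sin(180°/32) = 17.34 mm); the cylinder at (8.5, 12.5) does not reach this height (z outside [-2, 1.5]); Subtracting the remaining from the first: none of the subtracted shapes is present at this height, so the cone is unchanged — boundary = 17.34 mm; the cube at (9.5, -2.5) is present — its section is the full 19×6 rectangle (perimeter 50.00 mm); Merging all regions: the 2 present regions are separate (no shared area or edge), so areas and boundary lengths simply add and each stays a separate island — boundary = 67.34 mm. Overall, the cross-section has 2 separate islands. Total boundary length (outer) = 67.34 mm.

67.34 mm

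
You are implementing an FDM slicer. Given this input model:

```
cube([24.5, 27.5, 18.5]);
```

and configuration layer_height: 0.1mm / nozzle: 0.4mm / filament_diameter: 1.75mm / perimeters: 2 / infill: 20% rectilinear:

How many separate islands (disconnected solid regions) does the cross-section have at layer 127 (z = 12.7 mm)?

At z = 12.7 mm: the cube (footprint 24.5×27.5) is included at this height. Overall, the cross-section is a single solid region. Island count = 1.

1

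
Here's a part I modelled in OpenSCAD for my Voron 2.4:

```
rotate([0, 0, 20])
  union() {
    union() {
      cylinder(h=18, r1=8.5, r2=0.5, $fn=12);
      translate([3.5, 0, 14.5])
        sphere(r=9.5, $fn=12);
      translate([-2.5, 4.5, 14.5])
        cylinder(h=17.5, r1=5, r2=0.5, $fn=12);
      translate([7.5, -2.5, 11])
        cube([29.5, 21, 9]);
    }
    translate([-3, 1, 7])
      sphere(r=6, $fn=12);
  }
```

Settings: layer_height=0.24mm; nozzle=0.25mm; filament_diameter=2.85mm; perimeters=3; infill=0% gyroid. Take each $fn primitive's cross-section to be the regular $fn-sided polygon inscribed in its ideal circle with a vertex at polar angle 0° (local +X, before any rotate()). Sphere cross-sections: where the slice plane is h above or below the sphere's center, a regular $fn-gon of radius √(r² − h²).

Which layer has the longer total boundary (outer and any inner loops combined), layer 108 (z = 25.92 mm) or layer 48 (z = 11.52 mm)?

layer 48 (z = 11.52 mm)

Layer 108 (z = 25.92): the cone is not intersected at this z (z outside [0, 18]); the sphere at (3.5, 0) is absent (|z−center|=11.420 > r=9.5); the cone at (-2.5, 4.5) contributes a regular 12-gon of circumradius 2.063 (interpolated between r1=5 and r2=0.5 at t=0.653) (perimeter = 2·12·2.063·sin(180°/12) = 12.82 mm); the cube at (7.5, -2.5) does not reach this height (z outside [11, 20]); Taking the union: only the cone at (-2.5, 4.5) is present, so the union is just that shape — boundary = 12.82 mm; the sphere at (-3, 1) is not intersected at this z (|z−center|=18.920 > r=6); Taking the union: only the result so far is present, so the union is just that shape — boundary = 12.82 mm; (rotated 20° about Z; rotation is an isometry so areas/perimeters/island counts are preserved). So its perimeter = 12.82 mm. Layer 48 (z = 11.52): the cone: at t=0.640 of its height the radius interpolates to r₁+(r₂−r₁)t = 3.380, giving a regular 12-gon of that circumradius (perimeter = 2·12·3.380·sin(180°/12) = 21.00 mm); the sphere at (3.5, 0): section is a regular 12-gon, circumradius = √(r²−h²) = √(9.5²−2.98²) = 9.021 (perimeter = 2·12·9.021·sin(180°/12) = 56.03 mm); the cone at (-2.5, 4.5) is not intersected at this z (z outside [14.5, 32]); the cube at (7.5, -2.5) is present — its section is the full 29.5×21 rectangle (perimeter 101.00 mm); Taking the union: the regions partially overlap (shared area 73.08 mm²), so the edge portions inside another operand are dropped and the merged outline is re-measured after clipping — boundary = 129.78 mm; the sphere at (-3, 1): section is a regular 12-gon, circumradius = √(r²−h²) = √(6²−4.52²) = 3.946 (perimeter = 2·12·3.946·sin(180°/12) = 24.51 mm); Merging all regions: the regions partially overlap (shared area 38.16 mm²), so the edge portions inside another operand are dropped and the merged outline is re-measured after clipping — boundary = 131.50 mm; (whole slice rotated 20° about Z — lengths, areas and connectivity unchanged). So its perimeter = 131.50 mm. Layer 48 is larger (131.50 vs 12.82 mm).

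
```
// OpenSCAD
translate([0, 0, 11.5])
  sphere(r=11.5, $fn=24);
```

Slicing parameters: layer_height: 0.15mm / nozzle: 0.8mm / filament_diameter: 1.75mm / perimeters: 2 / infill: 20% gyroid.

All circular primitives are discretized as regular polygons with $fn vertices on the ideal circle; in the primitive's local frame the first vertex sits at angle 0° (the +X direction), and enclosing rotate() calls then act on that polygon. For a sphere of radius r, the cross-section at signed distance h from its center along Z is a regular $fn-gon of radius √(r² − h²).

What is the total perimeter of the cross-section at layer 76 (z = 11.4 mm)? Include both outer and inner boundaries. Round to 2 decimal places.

At z = 11.4 mm: the r=11.5 sphere contributes a regular 24-gon of circumradius √(11.5²−0.1²) = 11.500 (perimeter = 2·24·11.500·sin(180°/24) = 72.05 mm). Overall, the cross-section is a single solid region. Total boundary length (outer) = 72.05 mm.

72.05 mm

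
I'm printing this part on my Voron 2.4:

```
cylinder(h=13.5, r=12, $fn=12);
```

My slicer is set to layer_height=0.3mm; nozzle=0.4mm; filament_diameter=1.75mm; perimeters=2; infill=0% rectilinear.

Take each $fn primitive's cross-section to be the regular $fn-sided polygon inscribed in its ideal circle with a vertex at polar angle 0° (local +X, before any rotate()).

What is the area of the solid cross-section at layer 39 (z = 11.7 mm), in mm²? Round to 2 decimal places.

At z = 11.7 mm: the cylinder: section is a regular 12-gon, circumradius r=12 (area = (12/2)·12.000²·sin(360°/12) = 432.00 mm²). Overall, the cross-section is a single solid region. Net area = 432.00 mm².

432.00 mm²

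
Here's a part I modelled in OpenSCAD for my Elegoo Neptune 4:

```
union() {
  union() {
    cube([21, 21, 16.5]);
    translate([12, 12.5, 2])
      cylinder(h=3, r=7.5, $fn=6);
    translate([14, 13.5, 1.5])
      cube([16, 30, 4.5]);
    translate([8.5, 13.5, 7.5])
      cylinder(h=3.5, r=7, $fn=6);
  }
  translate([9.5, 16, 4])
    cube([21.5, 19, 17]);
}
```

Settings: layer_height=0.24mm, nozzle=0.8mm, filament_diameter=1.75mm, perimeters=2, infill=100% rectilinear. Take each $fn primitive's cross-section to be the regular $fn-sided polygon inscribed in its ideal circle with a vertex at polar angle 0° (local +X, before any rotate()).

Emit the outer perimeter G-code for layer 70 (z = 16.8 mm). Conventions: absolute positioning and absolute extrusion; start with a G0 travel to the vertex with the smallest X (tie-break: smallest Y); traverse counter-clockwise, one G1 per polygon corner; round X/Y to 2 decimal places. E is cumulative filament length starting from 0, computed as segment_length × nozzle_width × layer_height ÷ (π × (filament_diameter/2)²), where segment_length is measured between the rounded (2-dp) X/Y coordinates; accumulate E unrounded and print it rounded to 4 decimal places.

G0 X9.50 Y16.00 Z16.80
G1 X31.00 Y16.00 E1.7162
G1 X31.00 Y35.00 E3.2329
G1 X9.50 Y35.00 E4.9491
G1 X9.50 Y16.00 E6.4658

At z = 16.8 mm: the cube does not reach this height (z outside [0, 16.5]); the cylinder at (12, 12.5) is not intersected at this z (z outside [2, 5]); the cube at (14, 13.5) is absent (z outside [1.5, 6]); the cylinder at (8.5, 13.5) does not reach this height (z outside [7.5, 11]); Taking the union: nothing is present at this height; the cube at (9.5, 16) (footprint 21.5×19) is included at this height; Taking the union: only the 21.5×19 cube at (9.5, 16) is present, so the union is just that shape — 1 connected region. The outline is a single polygon with 4 vertices. Extrusion per mm of travel: 0.8 × 0.24 / (π × 0.875²) = 0.079824. Accumulating E over each segment gives final E = 6.4658.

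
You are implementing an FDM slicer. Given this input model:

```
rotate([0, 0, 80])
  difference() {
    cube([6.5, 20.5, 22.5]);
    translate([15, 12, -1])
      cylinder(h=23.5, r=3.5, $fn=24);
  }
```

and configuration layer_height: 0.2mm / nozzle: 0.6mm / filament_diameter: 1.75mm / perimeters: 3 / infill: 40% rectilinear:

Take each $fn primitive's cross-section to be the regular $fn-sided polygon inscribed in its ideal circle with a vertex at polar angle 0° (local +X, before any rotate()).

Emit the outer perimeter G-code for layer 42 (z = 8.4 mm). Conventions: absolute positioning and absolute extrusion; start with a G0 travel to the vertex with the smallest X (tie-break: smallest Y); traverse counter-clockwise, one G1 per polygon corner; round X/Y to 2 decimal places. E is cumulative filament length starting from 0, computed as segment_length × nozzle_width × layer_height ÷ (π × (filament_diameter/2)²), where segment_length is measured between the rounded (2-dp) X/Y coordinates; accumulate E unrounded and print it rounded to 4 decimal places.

G0 X-20.19 Y3.56 Z8.40
G1 X0.00 Y0.00 E1.0228
G1 X1.13 Y6.40 E1.3471
G1 X-19.06 Y9.96 E2.3699
G1 X-20.19 Y3.56 E2.6941

At z = 8.4 mm: the 6.5×20.5 cube contributes its full rectangle; the cylinder at (15, 12): section is a regular 24-gon, circumradius r=3.5; Subtracting the remaining from the first: starting from the 6.5×20.5 cube, the r=3.5 cylinder at (15, 12) misses the remaining region (no effect) — 1 connected region; (whole slice rotated 80° about Z — lengths, areas and connectivity unchanged). The outline is a single polygon with 4 vertices. Extrusion per mm of travel: 0.6 × 0.2 / (π × 0.875²) = 0.049890. Accumulating E over each segment gives final E = 2.6941.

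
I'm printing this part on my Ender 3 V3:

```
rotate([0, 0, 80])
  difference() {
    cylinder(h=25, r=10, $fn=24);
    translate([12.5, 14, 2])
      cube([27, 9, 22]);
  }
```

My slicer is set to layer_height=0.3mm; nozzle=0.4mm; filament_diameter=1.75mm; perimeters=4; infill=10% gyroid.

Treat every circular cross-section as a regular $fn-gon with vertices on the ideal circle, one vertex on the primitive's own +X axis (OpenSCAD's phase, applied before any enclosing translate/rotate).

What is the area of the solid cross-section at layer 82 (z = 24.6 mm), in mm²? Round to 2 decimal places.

At z = 24.6 mm: the r=10 cylinder gives a regular 24-gon of circumradius 10 (constant along its height) (area = (24/2)·10.000²·sin(360°/24) = 310.58 mm²); the cube at (12.5, 14) is not intersected at this z (z outside [2, 24]); Taking the first minus the rest: none of the subtracted shapes is present at this height, so the r=10 cylinder is unchanged — area = 310.58 mm²; (rotated 80° about Z; rotation is an isometry so areas/perimeters/island counts are preserved). Overall, the cross-section is a single solid region. Net area = 310.58 mm².

310.58 mm²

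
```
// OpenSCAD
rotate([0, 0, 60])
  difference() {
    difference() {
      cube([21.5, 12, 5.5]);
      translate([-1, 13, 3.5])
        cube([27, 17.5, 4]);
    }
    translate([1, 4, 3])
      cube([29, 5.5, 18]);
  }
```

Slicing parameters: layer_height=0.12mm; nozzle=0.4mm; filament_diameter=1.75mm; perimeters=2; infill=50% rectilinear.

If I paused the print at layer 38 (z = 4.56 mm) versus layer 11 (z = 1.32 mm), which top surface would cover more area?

Layer 38 (z = 4.56): the cube (footprint 21.5×12) is included at this height (area 258.00 mm²); the 27×17.5 cube at (-1, 13) contributes its full rectangle (area 472.50 mm²); Taking the first minus the rest: starting from the 21.5×12 cube (258.00 mm²), the 27×17.5 cube at (-1, 13) misses the remaining region (no effect) — area = 258.00 mm²; the 29×5.5 cube at (1, 4) contributes its full rectangle (area 159.50 mm²); After the difference (first − rest): starting from the result so far (258.00 mm²), the 29×5.5 cube at (1, 4) partially overlaps it — only the 112.75 mm² overlap (of its 159.50 mm²) is removed, clipping the outline — area = 145.25 mm²; (whole slice rotated 60° about Z — lengths, areas and connectivity unchanged). So its area = 145.25 mm². Layer 11 (z = 1.32): the 21.5×12 cube contributes its full rectangle (area 258.00 mm²); the cube at (-1, 13) is absent (z outside [3.5, 7.5]); Subtracting the remaining from the first: none of the subtracted shapes is present at this height, so the 21.5×12 cube is unchanged — area = 258.00 mm²; the cube at (1, 4) is absent (z outside [3, 21]); Subtracting the remaining from the first: none of the subtracted shapes is present at this height, so the result so far is unchanged — area = 258.00 mm²; (rotated 60° about Z; rotation is an isometry so areas/perimeters/island counts are preserved). So its area = 258.00 mm². Layer 11 is larger (258.00 vs 145.25 mm²).

layer 11 (z = 1.32 mm)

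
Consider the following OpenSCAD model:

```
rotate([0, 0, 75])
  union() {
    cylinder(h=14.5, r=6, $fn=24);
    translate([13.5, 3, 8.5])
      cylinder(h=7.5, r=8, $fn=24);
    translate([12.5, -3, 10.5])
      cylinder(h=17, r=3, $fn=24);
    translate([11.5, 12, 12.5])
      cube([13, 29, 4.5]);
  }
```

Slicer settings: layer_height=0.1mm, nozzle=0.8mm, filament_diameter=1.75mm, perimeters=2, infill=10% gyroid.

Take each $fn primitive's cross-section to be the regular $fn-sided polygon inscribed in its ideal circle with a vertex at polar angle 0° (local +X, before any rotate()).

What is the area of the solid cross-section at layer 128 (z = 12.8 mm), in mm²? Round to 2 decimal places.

At z = 12.8 mm: the r=6 cylinder gives a regular 24-gon of circumradius 6 (constant along its height) (area = (24/2)·6.000²·sin(360°/24) = 111.81 mm²); the r=8 cylinder at (13.5, 3) contributes a regular 24-gon of circumradius 8 (area = (24/2)·8.000²·sin(360°/24) = 198.77 mm²); the cylinder at (12.5, -3): section is a regular 24-gon, circumradius r=3 (area = (24/2)·3.000²·sin(360°/24) = 27.95 mm²); the cube at (11.5, 12) is present — its section is the full 13×29 rectangle (area 377.00 mm²); Combining (union): the regions partially overlap — summed areas 715.54 mm² minus the doubly-counted overlap 23.81 mm² gives 691.73 mm² — area = 691.73 mm²; (rotated 75° about Z; rotation is an isometry so areas/perimeters/island counts are preserved). Overall, the cross-section has 2 separate islands. Net area = 691.73 mm².

691.73 mm²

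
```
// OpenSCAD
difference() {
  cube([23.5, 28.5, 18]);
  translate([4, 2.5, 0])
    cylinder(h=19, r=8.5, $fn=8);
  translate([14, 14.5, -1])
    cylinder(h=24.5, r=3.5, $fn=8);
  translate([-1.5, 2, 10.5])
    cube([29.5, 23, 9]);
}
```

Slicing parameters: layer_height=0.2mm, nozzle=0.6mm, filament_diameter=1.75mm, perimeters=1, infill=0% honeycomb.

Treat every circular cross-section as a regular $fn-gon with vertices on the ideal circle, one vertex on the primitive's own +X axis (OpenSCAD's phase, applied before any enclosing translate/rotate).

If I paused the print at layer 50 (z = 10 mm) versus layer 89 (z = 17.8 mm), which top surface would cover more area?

layer 50 (z = 10 mm)

Layer 50 (z = 10): the cube is present — its section is the full 23.5×28.5 rectangle (area 669.75 mm²); the r=8.5 cylinder at (4, 2.5) gives a regular 8-gon of circumradius 8.5 (constant along its height) (area = (8/2)·8.500²·sin(360°/8) = 204.35 mm²); the r=3.5 cylinder at (14, 14.5) contributes a regular 8-gon of circumradius 3.5 (area = (8/2)·3.500²·sin(360°/8) = 34.65 mm²); the cube at (-1.5, 2) is not intersected at this z (z outside [10.5, 19.5]); After the difference (first − rest): starting from the 23.5×28.5 cube (669.75 mm²), the r=8.5 cylinder at (4, 2.5) partially overlaps it — only the 111.73 mm² overlap (of its 204.35 mm²) is removed, clipping the outline; the r=3.5 cylinder at (14, 14.5) lies wholly inside it (removes its full 34.65 mm² and its 21.43 mm outline becomes a hole wall) — area = 523.37 mm². So its area = 523.37 mm². Layer 89 (z = 17.8): the 23.5×28.5 cube contributes its full rectangle (area 669.75 mm²); the r=8.5 cylinder at (4, 2.5) gives a regular 8-gon of circumradius 8.5 (constant along its height) (area = (8/2)·8.500²·sin(360°/8) = 204.35 mm²); the r=3.5 cylinder at (14, 14.5) contributes a regular 8-gon of circumradius 3.5 (area = (8/2)·3.500²·sin(360°/8) = 34.65 mm²); the cube at (-1.5, 2) is present — its section is the full 29.5×23 rectangle (area 678.50 mm²); Taking the first minus the rest: starting from the 23.5×28.5 cube (669.75 mm²), the r=8.5 cylinder at (4, 2.5) partially overlaps it — only the 111.73 mm² overlap (of its 204.35 mm²) is removed, clipping the outline; the r=3.5 cylinder at (14, 14.5) lies wholly inside it (removes its full 34.65 mm² and its 21.43 mm outline becomes a hole wall); the 29.5×23 cube at (-1.5, 2) partially overlaps it — only the 417.88 mm² overlap (of its 678.50 mm²) is removed, clipping the outline — area = 105.49 mm². So its area = 105.49 mm². Layer 50 is larger (523.37 vs 105.49 mm²).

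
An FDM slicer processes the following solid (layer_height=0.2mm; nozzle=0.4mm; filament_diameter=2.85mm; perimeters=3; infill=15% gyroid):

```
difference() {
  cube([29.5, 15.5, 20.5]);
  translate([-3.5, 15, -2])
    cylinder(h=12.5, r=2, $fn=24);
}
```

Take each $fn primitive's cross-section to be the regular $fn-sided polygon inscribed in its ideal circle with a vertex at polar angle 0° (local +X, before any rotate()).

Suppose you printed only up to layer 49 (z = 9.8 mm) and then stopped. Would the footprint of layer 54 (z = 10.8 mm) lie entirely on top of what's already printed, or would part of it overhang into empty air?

Compare the two slices. At z = 9.8: the cube is present — its section is the full 29.5×15.5 rectangle (area 457.25 mm²); the r=2 cylinder at (-3.5, 15) gives a regular 24-gon of circumradius 2 (constant along its height) (area = (24/2)·2.000²·sin(360°/24) = 12.42 mm²); After the difference (first − rest): starting from the 29.5×15.5 cube (457.25 mm²), the r=2 cylinder at (-3.5, 15) misses the remaining region (no effect) — area = 457.25 mm². At z = 10.8: the 29.5×15.5 cube contributes its full rectangle (area 457.25 mm²); the cylinder at (-3.5, 15) does not reach this height (z outside [-2, 10.5]); After the difference (first − rest): none of the subtracted shapes is present at this height, so the 29.5×15.5 cube is unchanged — area = 457.25 mm². Checking containment: the cross-section at z = 10.8 is a subset of the cross-section at z = 9.8.

entirely on top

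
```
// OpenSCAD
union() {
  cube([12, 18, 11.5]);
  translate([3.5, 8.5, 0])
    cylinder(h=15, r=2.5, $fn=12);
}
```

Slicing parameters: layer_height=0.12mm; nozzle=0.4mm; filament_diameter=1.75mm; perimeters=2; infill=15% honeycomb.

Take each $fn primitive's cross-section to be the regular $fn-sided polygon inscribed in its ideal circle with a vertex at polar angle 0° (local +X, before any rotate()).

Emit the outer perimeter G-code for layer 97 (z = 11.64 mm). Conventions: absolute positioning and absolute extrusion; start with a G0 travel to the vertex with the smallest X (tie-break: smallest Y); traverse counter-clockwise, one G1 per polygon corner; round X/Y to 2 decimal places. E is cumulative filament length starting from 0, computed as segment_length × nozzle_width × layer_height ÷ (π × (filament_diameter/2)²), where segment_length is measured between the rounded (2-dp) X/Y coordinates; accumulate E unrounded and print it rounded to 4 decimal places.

G0 X1.00 Y8.50 Z11.64
G1 X1.33 Y7.25 E0.0258
G1 X2.25 Y6.33 E0.0518
G1 X3.50 Y6.00 E0.0776
G1 X4.75 Y6.33 E0.1034
G1 X5.67 Y7.25 E0.1293
G1 X6.00 Y8.50 E0.1551
G1 X5.67 Y9.75 E0.1809
G1 X4.75 Y10.67 E0.2069
G1 X3.50 Y11.00 E0.2327
G1 X2.25 Y10.67 E0.2585
G1 X1.33 Y9.75 E0.2845
G1 X1.00 Y8.50 E0.3103

At z = 11.64 mm: the cube is absent (z outside [0, 11.5]); the r=2.5 cylinder at (3.5, 8.5) gives a regular 12-gon of circumradius 2.5 (constant along its height); Taking the union: only the r=2.5 cylinder at (3.5, 8.5) is present, so the union is just that shape — 1 connected region. The outline is a single polygon with 12 vertices. Extrusion per mm of travel: 0.4 × 0.12 / (π × 0.875²) = 0.019956. Accumulating E over each segment gives final E = 0.3103.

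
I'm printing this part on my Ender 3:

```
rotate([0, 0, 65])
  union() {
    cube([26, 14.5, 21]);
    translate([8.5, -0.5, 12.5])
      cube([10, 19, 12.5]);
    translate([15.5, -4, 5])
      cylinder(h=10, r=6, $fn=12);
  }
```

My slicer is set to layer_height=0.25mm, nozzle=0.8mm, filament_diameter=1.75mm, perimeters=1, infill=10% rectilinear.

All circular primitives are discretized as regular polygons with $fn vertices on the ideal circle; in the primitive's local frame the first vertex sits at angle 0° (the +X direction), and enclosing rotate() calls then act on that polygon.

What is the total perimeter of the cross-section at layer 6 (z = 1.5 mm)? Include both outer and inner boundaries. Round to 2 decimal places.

81.00 mm

At z = 1.5 mm: the 26×14.5 cube contributes its full rectangle (perimeter 81.00 mm); the cube at (8.5, -0.5) is not intersected at this z (z outside [12.5, 25]); the cylinder at (15.5, -4) does not reach this height (z outside [5, 15]); Merging all regions: only the 26×14.5 cube is present, so the union is just that shape — boundary = 81.00 mm; (rotated 65° about Z; rotation is an isometry so areas/perimeters/island counts are preserved). Overall, the cross-section is a single solid region. Total boundary length (outer) = 81.00 mm.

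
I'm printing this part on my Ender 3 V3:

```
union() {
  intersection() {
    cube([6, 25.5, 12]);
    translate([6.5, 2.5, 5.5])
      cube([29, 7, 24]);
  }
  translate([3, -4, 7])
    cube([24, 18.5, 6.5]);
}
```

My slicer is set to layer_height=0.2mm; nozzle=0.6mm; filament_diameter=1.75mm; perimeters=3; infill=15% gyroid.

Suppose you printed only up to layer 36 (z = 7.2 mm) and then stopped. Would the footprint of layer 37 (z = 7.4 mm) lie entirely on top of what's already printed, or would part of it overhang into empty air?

entirely on top

Compare the two slices. At z = 7.2: the cube is present — its section is the full 6×25.5 rectangle (area 153.00 mm²); the cube at (6.5, 2.5) is present — its section is the full 29×7 rectangle (area 203.00 mm²); Keeping only the common overlap: the 29×7 cube at (6.5, 2.5) does not overlap the 6×25.5 cube (empty) — nothing remains; the cube at (3, -4) (footprint 24×18.5) is included at this height (area 444.00 mm²); Taking the union: only the 24×18.5 cube at (3, -4) is present, so the union is just that shape — area = 444.00 mm². At z = 7.4: the cube is present — its section is the full 6×25.5 rectangle (area 153.00 mm²); the cube at (6.5, 2.5) is present — its section is the full 29×7 rectangle (area 203.00 mm²); After intersecting: the 29×7 cube at (6.5, 2.5) does not overlap the 6×25.5 cube (empty) — nothing remains; the cube at (3, -4) (footprint 24×18.5) is included at this height (area 444.00 mm²); Merging all regions: only the 24×18.5 cube at (3, -4) is present, so the union is just that shape — area = 444.00 mm². Checking containment: the cross-section at z = 7.4 is a subset of the cross-section at z = 7.2.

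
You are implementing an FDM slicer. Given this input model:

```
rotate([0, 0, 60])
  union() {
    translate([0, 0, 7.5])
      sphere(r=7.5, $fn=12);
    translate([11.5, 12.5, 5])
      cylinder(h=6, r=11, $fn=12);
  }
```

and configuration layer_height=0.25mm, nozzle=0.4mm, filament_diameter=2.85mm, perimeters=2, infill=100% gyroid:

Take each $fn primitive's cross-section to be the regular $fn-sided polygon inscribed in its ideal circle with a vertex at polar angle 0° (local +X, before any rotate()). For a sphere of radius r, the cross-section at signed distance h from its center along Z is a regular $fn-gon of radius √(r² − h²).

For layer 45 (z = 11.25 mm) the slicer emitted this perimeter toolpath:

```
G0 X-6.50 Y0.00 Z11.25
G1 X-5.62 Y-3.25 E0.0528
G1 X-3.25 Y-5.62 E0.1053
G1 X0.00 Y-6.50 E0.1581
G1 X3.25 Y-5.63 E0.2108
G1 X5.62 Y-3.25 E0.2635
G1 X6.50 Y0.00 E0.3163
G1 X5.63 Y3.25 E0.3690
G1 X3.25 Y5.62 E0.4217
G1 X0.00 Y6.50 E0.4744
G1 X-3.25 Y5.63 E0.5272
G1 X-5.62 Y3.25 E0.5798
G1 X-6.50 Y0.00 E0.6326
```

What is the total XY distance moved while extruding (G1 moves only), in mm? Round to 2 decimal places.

Sum the Euclidean lengths of each G1 segment: total = 40.36 mm.

40.36 mm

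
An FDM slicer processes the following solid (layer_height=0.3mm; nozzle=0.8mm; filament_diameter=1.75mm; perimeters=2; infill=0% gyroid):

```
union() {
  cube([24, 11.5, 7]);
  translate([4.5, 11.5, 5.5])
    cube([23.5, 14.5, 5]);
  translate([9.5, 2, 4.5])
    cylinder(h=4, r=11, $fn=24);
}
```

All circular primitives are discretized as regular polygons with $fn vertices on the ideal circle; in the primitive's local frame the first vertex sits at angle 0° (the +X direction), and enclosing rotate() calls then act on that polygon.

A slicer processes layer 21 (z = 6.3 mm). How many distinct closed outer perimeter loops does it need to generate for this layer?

At z = 6.3 mm: the cube is present — its section is the full 24×11.5 rectangle; the 23.5×14.5 cube at (4.5, 11.5) contributes its full rectangle; the r=11 cylinder at (9.5, 2) gives a regular 24-gon of circumradius 11 (constant along its height); Merging all regions: the regions partially overlap (shared area 223.31 mm²), so overlapping operands fuse into one piece — 1 connected region. The result has 1 disconnected region.

1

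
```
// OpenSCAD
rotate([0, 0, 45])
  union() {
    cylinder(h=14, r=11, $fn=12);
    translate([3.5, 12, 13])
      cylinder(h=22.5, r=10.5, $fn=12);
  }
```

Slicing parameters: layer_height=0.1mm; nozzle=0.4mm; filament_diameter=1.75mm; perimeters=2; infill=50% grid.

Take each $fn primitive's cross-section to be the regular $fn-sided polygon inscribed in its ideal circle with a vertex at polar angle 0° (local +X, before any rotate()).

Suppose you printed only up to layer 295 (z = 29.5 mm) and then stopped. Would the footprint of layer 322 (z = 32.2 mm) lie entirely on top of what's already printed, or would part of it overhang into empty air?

Compare the two slices. At z = 29.5: the cylinder is absent (z outside [0, 14]); the r=10.5 cylinder at (3.5, 12) gives a regular 12-gon of circumradius 10.5 (constant along its height) (area = (12/2)·10.500²·sin(360°/12) = 330.75 mm²); Combining (union): only the r=10.5 cylinder at (3.5, 12) is present, so the union is just that shape — area = 330.75 mm²; (whole slice rotated 45° about Z — lengths, areas and connectivity unchanged). At z = 32.2: the cylinder does not reach this height (z outside [0, 14]); the r=10.5 cylinder at (3.5, 12) gives a regular 12-gon of circumradius 10.5 (constant along its height) (area = (12/2)·10.500²·sin(360°/12) = 330.75 mm²); Taking the union: only the r=10.5 cylinder at (3.5, 12) is present, so the union is just that shape — area = 330.75 mm²; (rotated 45° about Z; rotation is an isometry so areas/perimeters/island counts are preserved). Checking containment: the cross-section at z = 32.2 is a subset of the cross-section at z = 29.5.

entirely on top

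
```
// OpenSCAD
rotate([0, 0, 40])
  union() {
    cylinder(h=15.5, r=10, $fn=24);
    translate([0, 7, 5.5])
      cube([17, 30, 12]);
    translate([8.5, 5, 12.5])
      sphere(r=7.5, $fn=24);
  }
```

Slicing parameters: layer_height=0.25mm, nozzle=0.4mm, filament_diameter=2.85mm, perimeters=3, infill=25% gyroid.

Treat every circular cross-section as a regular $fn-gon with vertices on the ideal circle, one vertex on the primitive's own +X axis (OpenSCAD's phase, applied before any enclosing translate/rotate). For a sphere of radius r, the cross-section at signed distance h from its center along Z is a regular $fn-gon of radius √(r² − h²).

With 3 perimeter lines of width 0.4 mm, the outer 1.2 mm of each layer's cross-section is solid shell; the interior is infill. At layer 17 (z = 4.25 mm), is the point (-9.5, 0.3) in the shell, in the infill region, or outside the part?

At z = 4.25 mm: the r=10 cylinder gives a regular 24-gon of circumradius 10 (constant along its height); the cube at (0, 7) does not reach this height (z outside [5.5, 17.5]); the sphere at (8.5, 5) does not reach this height (|z−center|=8.250 > r=7.5); Taking the union: only the r=10 cylinder is present, so the union is just that shape — 1 connected region; (whole slice rotated 40° about Z — lengths, areas and connectivity unchanged). Overall, the cross-section is a single solid region. Undo the 40° rotation: the query point maps to (-7.085, 6.336) in the un-rotated model frame. The nearest boundary edge runs (-7.07, 7.07)→(-8.66, 5.00); distance from the point to it = 0.44 mm. The point is inside the cross-section, 0.44 mm from the nearest boundary — within the 1.2 mm shell band (3 × 0.4).

shell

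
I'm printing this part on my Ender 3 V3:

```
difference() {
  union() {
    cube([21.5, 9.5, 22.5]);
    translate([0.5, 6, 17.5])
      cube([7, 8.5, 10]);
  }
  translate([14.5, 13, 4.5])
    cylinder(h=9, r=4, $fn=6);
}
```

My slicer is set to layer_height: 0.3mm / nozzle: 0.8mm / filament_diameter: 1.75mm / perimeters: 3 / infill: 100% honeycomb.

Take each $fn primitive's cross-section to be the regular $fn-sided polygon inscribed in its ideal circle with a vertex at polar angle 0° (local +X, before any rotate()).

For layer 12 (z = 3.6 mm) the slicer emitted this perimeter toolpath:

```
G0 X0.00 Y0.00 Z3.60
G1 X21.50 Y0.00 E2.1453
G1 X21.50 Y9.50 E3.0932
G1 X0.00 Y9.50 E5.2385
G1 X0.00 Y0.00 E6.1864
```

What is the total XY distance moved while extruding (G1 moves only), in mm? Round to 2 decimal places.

Sum the Euclidean lengths of each G1 segment: total = 62.00 mm.

62.00 mm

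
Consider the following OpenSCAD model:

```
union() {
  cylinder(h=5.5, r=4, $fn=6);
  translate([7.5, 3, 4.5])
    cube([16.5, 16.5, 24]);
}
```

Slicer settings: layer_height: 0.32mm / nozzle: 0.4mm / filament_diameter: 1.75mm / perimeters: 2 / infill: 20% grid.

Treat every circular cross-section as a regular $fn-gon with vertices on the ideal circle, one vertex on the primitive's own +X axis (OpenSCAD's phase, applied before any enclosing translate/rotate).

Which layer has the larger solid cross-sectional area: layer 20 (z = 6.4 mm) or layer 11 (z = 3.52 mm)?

Layer 20 (z = 6.4): the cylinder does not reach this height (z outside [0, 5.5]); the 16.5×16.5 cube at (7.5, 3) contributes its full rectangle (area 272.25 mm²); Taking the union: only the 16.5×16.5 cube at (7.5, 3) is present, so the union is just that shape — area = 272.25 mm². So its area = 272.25 mm². Layer 11 (z = 3.52): the r=4 cylinder gives a regular 6-gon of circumradius 4 (constant along its height) (area = (6/2)·4.000²·sin(360°/6) = 41.57 mm²); the cube at (7.5, 3) does not reach this height (z outside [4.5, 28.5]); Combining (union): only the r=4 cylinder is present, so the union is just that shape — area = 41.57 mm². So its area = 41.57 mm². Layer 20 is larger (272.25 vs 41.57 mm²).

layer 20 (z = 6.4 mm)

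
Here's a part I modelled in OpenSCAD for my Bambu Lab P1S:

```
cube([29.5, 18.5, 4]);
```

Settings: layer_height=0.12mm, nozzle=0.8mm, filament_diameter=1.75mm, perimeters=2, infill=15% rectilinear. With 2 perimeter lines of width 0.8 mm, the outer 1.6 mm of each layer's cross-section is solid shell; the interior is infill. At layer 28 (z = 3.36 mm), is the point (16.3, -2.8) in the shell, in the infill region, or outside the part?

At z = 3.36 mm: the 29.5×18.5 cube contributes its full rectangle. Overall, the cross-section is a single solid region. The nearest boundary edge runs (0.00, 0.00)→(29.50, 0.00); distance from the point to it = 2.80 mm. The point is not inside any of the regions above, so it lies outside the cross-section (2.80 mm from the nearest boundary).

outside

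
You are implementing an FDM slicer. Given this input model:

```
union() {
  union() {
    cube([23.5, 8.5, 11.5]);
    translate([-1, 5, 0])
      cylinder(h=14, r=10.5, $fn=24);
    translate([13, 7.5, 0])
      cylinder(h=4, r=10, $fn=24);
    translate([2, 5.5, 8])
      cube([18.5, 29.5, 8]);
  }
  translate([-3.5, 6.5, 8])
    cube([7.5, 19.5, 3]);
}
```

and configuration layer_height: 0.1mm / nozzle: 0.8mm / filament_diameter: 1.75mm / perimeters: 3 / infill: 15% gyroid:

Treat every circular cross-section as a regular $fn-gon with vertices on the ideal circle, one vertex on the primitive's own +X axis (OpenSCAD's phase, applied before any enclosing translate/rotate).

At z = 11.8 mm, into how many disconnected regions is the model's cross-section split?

At z = 11.8 mm: the cube is absent (z outside [0, 11.5]); the r=10.5 cylinder at (-1, 5) contributes a regular 24-gon of circumradius 10.5; the cylinder at (13, 7.5) is absent (z outside [0, 4]); the cube at (2, 5.5) (footprint 18.5×29.5) is included at this height; Merging all regions: the regions partially overlap (shared area 50.97 mm²), so overlapping operands fuse into one piece — 1 connected region; the cube at (-3.5, 6.5) is not intersected at this z (z outside [8, 11]); Merging all regions: only that combined region is present, so the union is just that shape — 1 connected region. The result has 1 disconnected region.

1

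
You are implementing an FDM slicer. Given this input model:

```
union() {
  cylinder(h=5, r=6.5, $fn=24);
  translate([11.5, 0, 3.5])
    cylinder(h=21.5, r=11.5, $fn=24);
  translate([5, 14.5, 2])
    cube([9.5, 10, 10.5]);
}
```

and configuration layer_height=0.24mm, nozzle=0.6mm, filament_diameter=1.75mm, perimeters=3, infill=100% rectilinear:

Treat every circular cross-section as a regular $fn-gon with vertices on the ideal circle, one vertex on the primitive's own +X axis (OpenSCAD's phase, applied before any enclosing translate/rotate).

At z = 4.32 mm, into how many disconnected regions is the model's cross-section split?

2

At z = 4.32 mm: the r=6.5 cylinder contributes a regular 24-gon of circumradius 6.5; the cylinder at (11.5, 0): section is a regular 24-gon, circumradius r=11.5; the cube at (5, 14.5) (footprint 9.5×10) is included at this height; Combining (union): the regions partially overlap (shared area 56.89 mm²), so overlapping operands fuse into one piece — 2 connected regions. The result has 2 disconnected regions.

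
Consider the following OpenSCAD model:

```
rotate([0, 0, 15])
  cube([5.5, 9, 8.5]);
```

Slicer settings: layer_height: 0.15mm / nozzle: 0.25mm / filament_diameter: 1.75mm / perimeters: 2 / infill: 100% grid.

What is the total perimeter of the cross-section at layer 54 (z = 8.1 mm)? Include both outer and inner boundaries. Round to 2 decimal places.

At z = 8.1 mm: the 5.5×9 cube contributes its full rectangle (perimeter 29.00 mm); (rotated 15° about Z; rotation is an isometry so areas/perimeters/island counts are preserved). Overall, the cross-section is a single solid region. Total boundary length (outer) = 29.00 mm.

29.00 mm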